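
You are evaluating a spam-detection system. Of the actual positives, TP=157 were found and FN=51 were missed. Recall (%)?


Recall = TP/(TP+FN)
= 157/(157+51)
= 157/208 = 75.48%

75.48%


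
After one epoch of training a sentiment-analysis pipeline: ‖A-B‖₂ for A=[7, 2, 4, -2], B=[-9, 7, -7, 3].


d = √((7+ 9)² + (2-7)² + (4+ 7)² + (-2-3)²)
  = √(256 + 25 + 121 + 25)
  = √427 = 20.664

20.664


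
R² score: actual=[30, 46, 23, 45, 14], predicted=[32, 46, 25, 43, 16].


ȳ = 31.6
SS_res = Σ(y-ŷ)² = 16
SS_tot = Σ(y-ȳ)² = 773.2
R² = 1 - SS_res/SS_tot = 1 - 0.0207 = 0.9793

0.9793


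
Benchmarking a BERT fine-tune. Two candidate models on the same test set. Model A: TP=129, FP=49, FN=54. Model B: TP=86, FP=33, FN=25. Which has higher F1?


Model A: P=129/178=0.7247, R=129/183=0.7049, F1=2PR/(P+R)=2TP/(2TP+FP+FN)=258/361=0.7147
Model B: P=86/119=0.7227, R=86/111=0.7748, F1=2PR/(P+R)=2TP/(2TP+FP+FN)=172/230=0.7478
0.7147 < 0.7478 → Model B

Model B


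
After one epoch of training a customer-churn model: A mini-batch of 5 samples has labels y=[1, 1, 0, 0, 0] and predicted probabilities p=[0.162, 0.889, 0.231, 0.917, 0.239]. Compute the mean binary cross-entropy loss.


L[0] = -ln(0.162) = 1.8202
L[1] = -ln(0.889) = 0.1177
L[2] = -ln(1-0.231) = -ln(0.769) = 0.2627
L[3] = -ln(1-0.917) = -ln(0.083) = 2.4889
L[4] = -ln(1-0.239) = -ln(0.761) = 0.2731
mean = (1.8202 + 0.1177 + 0.2627 + 2.4889 + 0.2731)/5 = 0.9925

0.9925


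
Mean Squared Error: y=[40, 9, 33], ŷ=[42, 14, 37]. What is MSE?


Squared errors: (40-42)²=4, (9-14)²=25, (33-37)²=16
Sum = 45
MSE = 45/3 = 15

15


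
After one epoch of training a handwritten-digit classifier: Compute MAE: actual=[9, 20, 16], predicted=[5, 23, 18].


Absolute errors: |9-5|=4, |20-23|=3, |16-18|=2
Sum = 9
MAE = 9/3 = 3

3


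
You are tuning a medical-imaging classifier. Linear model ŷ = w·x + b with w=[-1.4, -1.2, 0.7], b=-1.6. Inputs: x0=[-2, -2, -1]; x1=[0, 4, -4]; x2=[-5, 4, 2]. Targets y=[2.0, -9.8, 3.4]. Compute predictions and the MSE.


ŷ0 = (-1.4)·(-2) + (-1.2)·(-2) + (0.7)·(-1) - 1.6 = 2.9
ŷ1 = (-1.4)·(0) + (-1.2)·(4) + (0.7)·(-4) - 1.6 = -9.2
ŷ2 = (-1.4)·(-5) + (-1.2)·(4) + (0.7)·(2) - 1.6 = 2.0
errors² = [0.81, 0.36, 1.96]
MSE = 3.1300/3 = 1.0433

1.0433


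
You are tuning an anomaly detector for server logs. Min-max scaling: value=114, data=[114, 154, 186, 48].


min=48, max=186
(114-48)/(186-48) = 66/138 = 0.4783

0.4783


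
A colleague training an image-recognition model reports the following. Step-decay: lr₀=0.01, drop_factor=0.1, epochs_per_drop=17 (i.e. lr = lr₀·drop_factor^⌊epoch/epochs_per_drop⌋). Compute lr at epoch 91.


n_drops = ⌊91/17⌋ = 5
lr = 0.01·0.1^5 = 0.01·0.00001 = 0.0000001

0.0000001


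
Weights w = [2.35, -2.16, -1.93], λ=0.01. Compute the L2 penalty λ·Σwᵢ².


‖w‖₂² = (2.35)² + (-2.16)² + (-1.93)²
     = 5.5225 + 4.6656 + 3.7249
     = 13.913
λ·‖w‖₂² = 0.01·13.913 = 0.13913

0.13913


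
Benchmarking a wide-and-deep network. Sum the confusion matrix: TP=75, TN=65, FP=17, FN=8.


Total = TP + TN + FP + FN
= 75 + 65 + 17 + 8
= 165
(Predicted positive: 92, predicted negative: 73)

165


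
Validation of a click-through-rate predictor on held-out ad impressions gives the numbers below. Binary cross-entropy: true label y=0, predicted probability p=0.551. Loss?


BCE = -[y·ln(p) + (1-y)·ln(1-p)]
= -0 - 1·ln(1-0.551)
= -ln(0.449) = 0.8007

0.8007


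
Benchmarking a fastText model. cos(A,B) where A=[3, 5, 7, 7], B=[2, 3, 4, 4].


A·B = 3·2 + 5·3 + 7·4 + 7·4 = 77
‖A‖ = √132 = 11.4891, ‖B‖ = √45 = 6.7082
cos = 77/(√132·√45) = 77/√5940 = 0.9991

0.9991


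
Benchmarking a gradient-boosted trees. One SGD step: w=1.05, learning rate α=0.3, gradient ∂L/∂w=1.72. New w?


w_new = w - α·∇
= 1.05 - 0.3·1.72
= 1.05 - 0.516
= 0.534

0.534


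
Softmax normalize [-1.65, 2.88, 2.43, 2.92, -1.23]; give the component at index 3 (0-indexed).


Exponentials: e^-1.65=0.192, e^2.88=17.8143, e^2.43=11.3589, e^2.92=18.5413, e^-1.23=0.2923
Sum = 48.1988
Softmax = [0.004, 0.3696, 0.2357, 0.3847, 0.0061]
p[3] = 18.5413/48.1988 = 0.3847

0.3847


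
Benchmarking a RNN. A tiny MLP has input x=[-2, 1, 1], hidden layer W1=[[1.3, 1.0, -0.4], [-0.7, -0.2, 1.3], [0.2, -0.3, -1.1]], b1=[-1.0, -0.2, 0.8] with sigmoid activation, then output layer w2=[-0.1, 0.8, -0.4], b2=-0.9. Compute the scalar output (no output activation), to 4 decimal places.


z1[0] = (1.3)·(-2) + (1.0)·(1) + (-0.4)·(1) - 1.0 = -3.0
z1[1] = (-0.7)·(-2) + (-0.2)·(1) + (1.3)·(1) - 0.2 = 2.3
z1[2] = (0.2)·(-2) + (-0.3)·(1) + (-1.1)·(1) + 0.8 = -1.0
h = sigmoid(z1) = [0.0474, 0.9089, 0.2689]
output = (-0.1)·(0.0474) + (0.8)·(0.9089) + (-0.4)·(0.2689) - 0.9 = -0.2852

-0.2852


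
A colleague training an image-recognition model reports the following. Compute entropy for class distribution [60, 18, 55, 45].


Probabilities: [60/178, 18/178, 55/178, 45/178] ≈ [0.3371, 0.1011, 0.309, 0.2528]
H = -((60/178)·log₂(60/178) + (18/178)·log₂(18/178) + (55/178)·log₂(55/178) + (45/178)·log₂(45/178))
  = 1.8882 bits

1.8882 bits


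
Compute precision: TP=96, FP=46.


Precision = TP/(TP+FP)
= 96/(96+46)
= 96/142 = 67.61%

67.61%


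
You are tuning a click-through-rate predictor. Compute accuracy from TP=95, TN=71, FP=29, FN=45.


Accuracy = (TP+TN)/(TP+TN+FP+FN)
= (95+71)/(240)
= 166/240 = 69.17%

69.17%


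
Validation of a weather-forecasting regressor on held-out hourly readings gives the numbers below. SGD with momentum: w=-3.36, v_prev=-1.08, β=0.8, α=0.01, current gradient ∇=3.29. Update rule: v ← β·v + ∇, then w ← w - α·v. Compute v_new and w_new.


v_new = 0.8·-1.08 + 3.29 = -0.864 + 3.29 = 2.426
w_new = -3.36 - 0.01·2.426 = -3.36 - 0.02426 = -3.38426

v_new=2.426, w_new=-3.38426


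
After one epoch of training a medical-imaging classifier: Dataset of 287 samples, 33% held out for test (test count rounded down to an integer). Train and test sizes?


Test = ⌊287·33/100⌋ = 94
Train = 287 - 94 = 193

Train: 193, Test: 94


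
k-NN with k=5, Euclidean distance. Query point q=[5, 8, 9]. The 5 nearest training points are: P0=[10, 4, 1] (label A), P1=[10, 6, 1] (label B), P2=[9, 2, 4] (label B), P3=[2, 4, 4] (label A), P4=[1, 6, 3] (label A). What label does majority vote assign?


d(q,P0) = 10.247  (label A)
d(q,P1) = 9.6437  (label B)
d(q,P2) = 8.775  (label B)
d(q,P3) = 7.0711  (label A)
d(q,P4) = 7.4833  (label A)
Votes: A=3, B=2
Majority → A

A


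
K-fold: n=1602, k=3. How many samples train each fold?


Fold size = 1602/3 = 534
Training per fold = 1602 - 534 = 1068

1068


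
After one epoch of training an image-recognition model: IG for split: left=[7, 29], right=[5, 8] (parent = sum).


Parent = [12, 37], H_parent = 0.8031
H_left = 0.7107 (n=36), H_right = 0.9612 (n=13)
H_children = (36/49)·0.7107 + (13/49)·0.9612 = 0.7772
IG = 0.8031 - 0.7772 = 0.0259

0.0259


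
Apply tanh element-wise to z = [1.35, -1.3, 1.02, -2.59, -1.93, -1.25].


tanh(1.35) = 0.8741
tanh(-1.3) = -0.8617
tanh(1.02) = 0.7699
tanh(-2.59) = -0.9888
tanh(-1.93) = -0.9587
tanh(-1.25) = -0.8483
result = [0.8741, -0.8617, 0.7699, -0.9888, -0.9587, -0.8483]

[0.8741, -0.8617, 0.7699, -0.9888, -0.9587, -0.8483]


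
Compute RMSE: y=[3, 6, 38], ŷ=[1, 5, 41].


MSE = 14/3 = 4.6667
RMSE = √(14/3) = 2.1602

2.1602


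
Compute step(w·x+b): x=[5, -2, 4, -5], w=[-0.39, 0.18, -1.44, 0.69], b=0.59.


z = (5)·(-0.39) + (-2)·(0.18) + (4)·(-1.44) + (-5)·(0.69) + 0.59
  = -10.93
step(z) = 0 (z<0)

0


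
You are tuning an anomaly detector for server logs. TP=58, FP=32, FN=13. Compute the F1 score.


Precision = 58/90 = 0.6444
Recall = 58/71 = 0.8169
F1 = 2·P·R/(P+R) = 2·TP/(2·TP+FP+FN) = 116/(116+32+13) = 116/161 = 0.7205

0.7205


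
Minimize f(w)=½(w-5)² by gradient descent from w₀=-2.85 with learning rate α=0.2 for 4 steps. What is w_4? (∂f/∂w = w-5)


step 1: grad = -2.85-5 = -7.85; w = -2.85 - 0.2·(-7.85) = -1.28
step 2: grad = -1.28-5 = -6.28; w = -1.28 - 0.2·(-6.28) = -0.024
step 3: grad = -0.024-5 = -5.024; w = -0.024 - 0.2·(-5.024) = 0.9808
step 4: grad = 0.9808-5 = -4.0192; w = 0.9808 - 0.2·(-4.0192) = 1.78464

1.78464


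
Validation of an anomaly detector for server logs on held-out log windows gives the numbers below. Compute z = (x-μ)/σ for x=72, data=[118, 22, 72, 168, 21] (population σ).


μ = 80.2, σ = 56.7394
z = (72 - 80.2)/56.7394 = -0.1445

-0.1445


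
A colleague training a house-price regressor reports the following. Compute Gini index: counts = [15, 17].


Probabilities: [15/32, 17/32] ≈ [0.4688, 0.5312]
Σpᵢ² = (225 + 289)/32² = 514/1024
Gini = 1 - Σpᵢ² = 1 - 514/1024 = 0.498

0.498


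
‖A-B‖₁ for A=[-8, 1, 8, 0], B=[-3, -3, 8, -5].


d = |-8+ 3| + |1+ 3| + |8-8| + |0+ 5|
  = 5 + 4 + 0 + 5
  = 14

14


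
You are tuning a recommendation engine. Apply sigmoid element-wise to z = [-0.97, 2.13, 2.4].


σ(-0.97) = 1/(1+e^0.97) = 0.2749
σ(2.13) = 1/(1+e^-2.13) = 0.8938
σ(2.4) = 1/(1+e^-2.4) = 0.9168
result = [0.2749, 0.8938, 0.9168]

[0.2749, 0.8938, 0.9168]


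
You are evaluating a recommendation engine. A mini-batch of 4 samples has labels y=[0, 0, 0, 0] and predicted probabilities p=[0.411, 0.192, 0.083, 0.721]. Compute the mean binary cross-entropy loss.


L[0] = -ln(1-0.411) = -ln(0.589) = 0.5293
L[1] = -ln(1-0.192) = -ln(0.808) = 0.2132
L[2] = -ln(1-0.083) = -ln(0.917) = 0.0866
L[3] = -ln(1-0.721) = -ln(0.279) = 1.2765
mean = (0.5293 + 0.2132 + 0.0866 + 1.2765)/4 = 0.5264

0.5264


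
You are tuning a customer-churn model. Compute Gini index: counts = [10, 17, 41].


Probabilities: [10/68, 17/68, 41/68] ≈ [0.1471, 0.25, 0.6029]
Σpᵢ² = (100 + 289 + 1681)/68² = 2070/4624
Gini = 1 - Σpᵢ² = 1 - 2070/4624 = 0.5523

0.5523


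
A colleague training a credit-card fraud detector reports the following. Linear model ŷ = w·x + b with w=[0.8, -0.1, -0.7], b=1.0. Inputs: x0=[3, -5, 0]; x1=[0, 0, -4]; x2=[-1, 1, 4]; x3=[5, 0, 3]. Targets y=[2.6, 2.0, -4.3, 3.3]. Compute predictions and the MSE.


ŷ0 = (0.8)·(3) + (-0.1)·(-5) + (-0.7)·(0) + 1.0 = 3.9
ŷ1 = (0.8)·(0) + (-0.1)·(0) + (-0.7)·(-4) + 1.0 = 3.8
ŷ2 = (0.8)·(-1) + (-0.1)·(1) + (-0.7)·(4) + 1.0 = -2.7
ŷ3 = (0.8)·(5) + (-0.1)·(0) + (-0.7)·(3) + 1.0 = 2.9
errors² = [1.69, 3.24, 2.56, 0.16]
MSE = 7.6500/4 = 1.9125

1.9125


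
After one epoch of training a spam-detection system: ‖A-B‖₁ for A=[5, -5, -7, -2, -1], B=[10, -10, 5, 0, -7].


d = |5-10| + |-5+ 10| + |-7-5| + |-2-0| + |-1+ 7|
  = 5 + 5 + 12 + 2 + 6
  = 30

30


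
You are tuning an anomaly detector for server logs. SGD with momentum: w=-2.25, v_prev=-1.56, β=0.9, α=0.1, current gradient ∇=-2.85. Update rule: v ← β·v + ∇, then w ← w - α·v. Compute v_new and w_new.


v_new = 0.9·-1.56 - 2.85 = -1.404 - 2.85 = -4.254
w_new = -2.25 - 0.1·-4.254 = -2.25 + 0.4254 = -1.8246

v_new=-4.254, w_new=-1.8246


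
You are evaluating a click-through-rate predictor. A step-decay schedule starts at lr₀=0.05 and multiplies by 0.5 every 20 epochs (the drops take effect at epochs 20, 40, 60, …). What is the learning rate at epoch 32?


n_drops = ⌊32/20⌋ = 1
lr = 0.05·0.5^1 = 0.05·0.5 = 0.025

0.025


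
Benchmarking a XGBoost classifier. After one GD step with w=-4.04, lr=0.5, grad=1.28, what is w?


w_new = w - α·∇
= -4.04 - 0.5·1.28
= -4.04 - 0.64
= -4.68

-4.68


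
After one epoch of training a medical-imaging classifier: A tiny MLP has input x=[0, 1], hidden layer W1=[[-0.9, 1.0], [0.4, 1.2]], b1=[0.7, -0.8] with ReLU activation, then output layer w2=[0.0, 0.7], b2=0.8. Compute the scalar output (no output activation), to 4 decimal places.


z1[0] = (-0.9)·(0) + (1.0)·(1) + 0.7 = 1.7
z1[1] = (0.4)·(0) + (1.2)·(1) - 0.8 = 0.4
h = ReLU(z1) = [1.7, 0.4]
output = (0.0)·(1.7) + (0.7)·(0.4) + 0.8 = 1.08

1.08


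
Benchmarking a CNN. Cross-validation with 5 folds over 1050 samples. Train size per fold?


Fold size = 1050/5 = 210
Training per fold = 1050 - 210 = 840

840


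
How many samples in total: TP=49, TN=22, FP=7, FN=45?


Total = TP + TN + FP + FN
= 49 + 22 + 7 + 45
= 123
(Predicted positive: 56, predicted negative: 67)

123


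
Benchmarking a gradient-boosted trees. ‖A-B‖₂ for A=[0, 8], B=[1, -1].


d = √((0-1)² + (8+ 1)²)
  = √(1 + 81)
  = √82 = 9.0554

9.0554


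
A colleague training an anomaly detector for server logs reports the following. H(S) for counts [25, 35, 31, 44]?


Probabilities: [25/135, 35/135, 31/135, 44/135] ≈ [0.1852, 0.2593, 0.2296, 0.3259]
H = -((25/135)·log₂(25/135) + (35/135)·log₂(35/135) + (31/135)·log₂(31/135) + (44/135)·log₂(44/135))
  = 1.97 bits

1.97 bits


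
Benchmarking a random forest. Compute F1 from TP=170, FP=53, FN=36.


Precision = 170/223 = 0.7623
Recall = 170/206 = 0.8252
F1 = 2·P·R/(P+R) = 2·TP/(2·TP+FP+FN) = 340/(340+53+36) = 340/429 = 0.7925

0.7925


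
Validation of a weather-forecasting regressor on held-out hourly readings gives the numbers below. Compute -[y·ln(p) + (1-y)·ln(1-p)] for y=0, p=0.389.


BCE = -[y·ln(p) + (1-y)·ln(1-p)]
= -0 - 1·ln(1-0.389)
= -ln(0.611) = 0.4927

0.4927


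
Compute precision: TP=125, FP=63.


Precision = TP/(TP+FP)
= 125/(125+63)
= 125/188 = 66.49%

66.49%


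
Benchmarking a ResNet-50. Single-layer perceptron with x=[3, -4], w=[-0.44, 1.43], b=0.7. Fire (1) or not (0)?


z = (3)·(-0.44) + (-4)·(1.43) + 0.7
  = -6.34
step(z) = 0 (z<0)

0


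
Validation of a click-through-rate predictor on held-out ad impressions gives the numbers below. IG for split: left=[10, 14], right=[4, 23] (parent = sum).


Parent = [14, 37], H_parent = 0.8479
H_left = 0.9799 (n=24), H_right = 0.6052 (n=27)
H_children = (24/51)·0.9799 + (27/51)·0.6052 = 0.7815
IG = 0.8479 - 0.7815 = 0.0664

0.0664


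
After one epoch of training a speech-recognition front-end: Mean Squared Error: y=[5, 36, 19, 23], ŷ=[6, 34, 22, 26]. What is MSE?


Squared errors: (5-6)²=1, (36-34)²=4, (19-22)²=9, (23-26)²=9
Sum = 23
MSE = 23/4 = 23/4

23/4


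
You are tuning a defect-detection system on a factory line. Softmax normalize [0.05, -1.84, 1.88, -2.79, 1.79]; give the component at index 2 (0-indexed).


Exponentials: e^0.05=1.0513, e^-1.84=0.1588, e^1.88=6.5535, e^-2.79=0.0614, e^1.79=5.9895
Sum = 13.8145
Softmax = [0.0761, 0.0115, 0.4744, 0.0044, 0.4336]
p[2] = 6.5535/13.8145 = 0.4744

0.4744


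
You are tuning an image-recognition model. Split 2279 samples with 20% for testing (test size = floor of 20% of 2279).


Test = ⌊2279·20/100⌋ = 455
Train = 2279 - 455 = 1824

Train: 1824, Test: 455


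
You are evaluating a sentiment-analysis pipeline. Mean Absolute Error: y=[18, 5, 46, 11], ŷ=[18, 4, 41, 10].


Absolute errors: |18-18|=0, |5-4|=1, |46-41|=5, |11-10|=1
Sum = 7
MAE = 7/4 = 7/4

7/4


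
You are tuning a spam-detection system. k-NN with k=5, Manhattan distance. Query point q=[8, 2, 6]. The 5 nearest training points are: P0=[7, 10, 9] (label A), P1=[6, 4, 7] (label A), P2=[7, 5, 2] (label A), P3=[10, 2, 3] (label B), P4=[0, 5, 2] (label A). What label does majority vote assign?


d(q,P0) = 12  (label A)
d(q,P1) = 5  (label A)
d(q,P2) = 8  (label A)
d(q,P3) = 5  (label B)
d(q,P4) = 15  (label A)
Votes: A=4, B=1
Majority → A

A


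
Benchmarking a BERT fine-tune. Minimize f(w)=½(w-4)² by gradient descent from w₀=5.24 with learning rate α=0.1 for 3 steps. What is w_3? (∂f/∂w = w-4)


step 1: grad = 5.24-4 = 1.24; w = 5.24 - 0.1·(1.24) = 5.116
step 2: grad = 5.116-4 = 1.116; w = 5.116 - 0.1·(1.116) = 5.0044
step 3: grad = 5.0044-4 = 1.0044; w = 5.0044 - 0.1·(1.0044) = 4.90396

4.90396


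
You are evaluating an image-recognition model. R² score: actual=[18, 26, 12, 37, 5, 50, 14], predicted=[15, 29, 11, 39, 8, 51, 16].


ȳ = 23.1429
SS_res = Σ(y-ŷ)² = 37
SS_tot = Σ(y-ȳ)² = 1484.86
R² = 1 - SS_res/SS_tot = 1 - 0.0249 = 0.9751

0.9751


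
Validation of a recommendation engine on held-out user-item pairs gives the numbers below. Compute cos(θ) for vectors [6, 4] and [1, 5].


A·B = 6·1 + 4·5 = 26
‖A‖ = √52 = 7.2111, ‖B‖ = √26 = 5.099
cos = 26/(√52·√26) = 26/√1352 = 0.7071

0.7071


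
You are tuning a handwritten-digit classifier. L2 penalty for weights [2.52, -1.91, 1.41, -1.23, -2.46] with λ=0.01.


‖w‖₂² = (2.52)² + (-1.91)² + (1.41)² + (-1.23)² + (-2.46)²
     = 6.3504 + 3.6481 + 1.9881 + 1.5129 + 6.0516
     = 19.5511
λ·‖w‖₂² = 0.01·19.5511 = 0.195511

0.195511


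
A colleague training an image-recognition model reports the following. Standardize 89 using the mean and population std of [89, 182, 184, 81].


μ = 134, σ = 49.0867
z = (89 - 134)/49.0867 = -0.9167

-0.9167


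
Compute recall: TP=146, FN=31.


Recall = TP/(TP+FN)
= 146/(146+31)
= 146/177 = 82.49%

82.49%


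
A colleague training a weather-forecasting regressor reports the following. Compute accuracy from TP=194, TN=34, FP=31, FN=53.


Accuracy = (TP+TN)/(TP+TN+FP+FN)
= (194+34)/(312)
= 228/312 = 73.08%

73.08%


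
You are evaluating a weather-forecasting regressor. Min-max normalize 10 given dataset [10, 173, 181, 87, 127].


min=10, max=181
(10-10)/(181-10) = 0/171 = 0.0

0.0


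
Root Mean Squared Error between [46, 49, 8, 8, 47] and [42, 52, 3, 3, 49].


MSE = 79/5 = 15.8
RMSE = √(79/5) = 3.9749

3.9749


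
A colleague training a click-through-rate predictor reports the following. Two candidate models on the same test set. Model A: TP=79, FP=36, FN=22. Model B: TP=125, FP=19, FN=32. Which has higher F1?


Model A: P=79/115=0.687, R=79/101=0.7822, F1=2PR/(P+R)=2TP/(2TP+FP+FN)=158/216=0.7315
Model B: P=125/144=0.8681, R=125/157=0.7962, F1=2PR/(P+R)=2TP/(2TP+FP+FN)=250/301=0.8306
0.7315 < 0.8306 → Model B

Model B


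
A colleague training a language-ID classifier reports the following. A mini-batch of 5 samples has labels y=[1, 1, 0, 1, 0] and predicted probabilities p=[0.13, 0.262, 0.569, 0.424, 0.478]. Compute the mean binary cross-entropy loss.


L[0] = -ln(0.13) = 2.0402
L[1] = -ln(0.262) = 1.3394
L[2] = -ln(1-0.569) = -ln(0.431) = 0.8416
L[3] = -ln(0.424) = 0.858
L[4] = -ln(1-0.478) = -ln(0.522) = 0.6501
mean = (2.0402 + 1.3394 + 0.8416 + 0.858 + 0.6501)/5 = 1.1459

1.1459


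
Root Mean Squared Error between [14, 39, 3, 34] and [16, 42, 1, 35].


MSE = 18/4 = 4.5
RMSE = √(18/4) = 2.1213

2.1213


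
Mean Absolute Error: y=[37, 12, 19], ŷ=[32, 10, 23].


Absolute errors: |37-32|=5, |12-10|=2, |19-23|=4
Sum = 11
MAE = 11/3 = 11/3

11/3


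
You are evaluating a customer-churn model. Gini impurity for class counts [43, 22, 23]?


Probabilities: [43/88, 22/88, 23/88] ≈ [0.4886, 0.25, 0.2614]
Σpᵢ² = (1849 + 484 + 529)/88² = 2862/7744
Gini = 1 - Σpᵢ² = 1 - 2862/7744 = 0.6304

0.6304


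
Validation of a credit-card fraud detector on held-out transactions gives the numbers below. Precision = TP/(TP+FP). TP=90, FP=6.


Precision = TP/(TP+FP)
= 90/(90+6)
= 90/96 = 93.75%

93.75%


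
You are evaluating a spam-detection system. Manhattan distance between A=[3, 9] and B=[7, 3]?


d = |3-7| + |9-3|
  = 4 + 6
  = 10

10


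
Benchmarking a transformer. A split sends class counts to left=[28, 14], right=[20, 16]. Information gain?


Parent = [48, 30], H_parent = 0.9612
H_left = 0.9183 (n=42), H_right = 0.9911 (n=36)
H_children = (42/78)·0.9183 + (36/78)·0.9911 = 0.9519
IG = 0.9612 - 0.9519 = 0.0093

0.0093


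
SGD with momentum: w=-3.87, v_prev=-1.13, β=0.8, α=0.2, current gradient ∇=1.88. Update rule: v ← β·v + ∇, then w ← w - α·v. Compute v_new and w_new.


v_new = 0.8·-1.13 + 1.88 = -0.904 + 1.88 = 0.976
w_new = -3.87 - 0.2·0.976 = -3.87 - 0.1952 = -4.0652

v_new=0.976, w_new=-4.0652


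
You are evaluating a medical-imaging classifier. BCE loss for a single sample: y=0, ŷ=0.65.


BCE = -[y·ln(p) + (1-y)·ln(1-p)]
= -0 - 1·ln(1-0.65)
= -ln(0.35) = 1.0498

1.0498


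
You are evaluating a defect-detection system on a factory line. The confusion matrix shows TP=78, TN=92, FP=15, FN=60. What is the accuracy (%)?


Accuracy = (TP+TN)/(TP+TN+FP+FN)
= (78+92)/(245)
= 170/245 = 69.39%

69.39%


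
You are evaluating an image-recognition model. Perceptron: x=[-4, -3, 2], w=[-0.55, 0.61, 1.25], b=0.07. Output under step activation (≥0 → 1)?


z = (-4)·(-0.55) + (-3)·(0.61) + (2)·(1.25) + 0.07
  = 2.94
step(z) = 1 (z≥0)

1


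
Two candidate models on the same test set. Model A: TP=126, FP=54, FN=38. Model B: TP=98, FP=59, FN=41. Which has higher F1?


Model A: P=126/180=0.7, R=126/164=0.7683, F1=2PR/(P+R)=2TP/(2TP+FP+FN)=252/344=0.7326
Model B: P=98/157=0.6242, R=98/139=0.705, F1=2PR/(P+R)=2TP/(2TP+FP+FN)=196/296=0.6622
0.7326 > 0.6622 → Model A

Model A


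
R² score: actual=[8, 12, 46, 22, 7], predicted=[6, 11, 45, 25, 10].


ȳ = 19
SS_res = Σ(y-ŷ)² = 24
SS_tot = Σ(y-ȳ)² = 1052
R² = 1 - SS_res/SS_tot = 1 - 0.0228 = 0.9772

0.9772


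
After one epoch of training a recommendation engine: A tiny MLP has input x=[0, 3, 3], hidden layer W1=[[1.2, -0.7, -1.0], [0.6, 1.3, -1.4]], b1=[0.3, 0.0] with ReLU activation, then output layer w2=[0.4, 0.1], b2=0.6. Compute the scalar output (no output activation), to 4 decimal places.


z1[0] = (1.2)·(0) + (-0.7)·(3) + (-1.0)·(3) + 0.3 = -4.8
z1[1] = (0.6)·(0) + (1.3)·(3) + (-1.4)·(3) + 0.0 = -0.3
h = ReLU(z1) = [0.0, 0.0]
output = (0.4)·(0.0) + (0.1)·(0.0) + 0.6 = 0.6

0.6


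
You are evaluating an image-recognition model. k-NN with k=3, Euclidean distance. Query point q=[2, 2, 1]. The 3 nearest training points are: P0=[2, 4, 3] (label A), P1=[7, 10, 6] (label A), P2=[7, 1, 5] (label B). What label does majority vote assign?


d(q,P0) = 2.8284  (label A)
d(q,P1) = 10.6771  (label A)
d(q,P2) = 6.4807  (label B)
Votes: A=2, B=1
Majority → A

A


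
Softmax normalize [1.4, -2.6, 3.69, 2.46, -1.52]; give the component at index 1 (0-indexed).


Exponentials: e^1.4=4.0552, e^-2.6=0.0743, e^3.69=40.0448, e^2.46=11.7048, e^-1.52=0.2187
Sum = 56.0978
Softmax = [0.0723, 0.0013, 0.7138, 0.2086, 0.0039]
p[1] = 0.0743/56.0978 = 0.0013

0.0013


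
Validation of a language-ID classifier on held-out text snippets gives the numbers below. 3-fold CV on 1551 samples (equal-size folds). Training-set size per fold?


Fold size = 1551/3 = 517
Training per fold = 1551 - 517 = 1034

1034


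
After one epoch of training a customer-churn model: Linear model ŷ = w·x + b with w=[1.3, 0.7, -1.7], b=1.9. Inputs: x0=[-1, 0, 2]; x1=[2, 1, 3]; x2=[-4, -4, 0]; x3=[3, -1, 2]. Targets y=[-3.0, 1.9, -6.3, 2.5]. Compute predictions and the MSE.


ŷ0 = (1.3)·(-1) + (0.7)·(0) + (-1.7)·(2) + 1.9 = -2.8
ŷ1 = (1.3)·(2) + (0.7)·(1) + (-1.7)·(3) + 1.9 = 0.1
ŷ2 = (1.3)·(-4) + (0.7)·(-4) + (-1.7)·(0) + 1.9 = -6.1
ŷ3 = (1.3)·(3) + (0.7)·(-1) + (-1.7)·(2) + 1.9 = 1.7
errors² = [0.04, 3.24, 0.04, 0.64]
MSE = 3.9600/4 = 0.99

0.99


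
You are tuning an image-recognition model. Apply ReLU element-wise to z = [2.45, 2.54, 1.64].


ReLU(2.45) = max(0, 2.45) = 2.45
ReLU(2.54) = max(0, 2.54) = 2.54
ReLU(1.64) = max(0, 1.64) = 1.64
result = [2.45, 2.54, 1.64]

[2.45, 2.54, 1.64]


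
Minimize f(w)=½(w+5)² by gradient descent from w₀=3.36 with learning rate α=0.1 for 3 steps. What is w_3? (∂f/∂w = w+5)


step 1: grad = 3.36+5 = 8.36; w = 3.36 - 0.1·(8.36) = 2.524
step 2: grad = 2.524+5 = 7.524; w = 2.524 - 0.1·(7.524) = 1.7716
step 3: grad = 1.7716+5 = 6.7716; w = 1.7716 - 0.1·(6.7716) = 1.09444

1.09444


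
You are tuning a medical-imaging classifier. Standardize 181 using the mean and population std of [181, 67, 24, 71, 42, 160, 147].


μ = 98.8571, σ = 57.8556
z = (181 - 98.8571)/57.8556 = 1.4198

1.4198


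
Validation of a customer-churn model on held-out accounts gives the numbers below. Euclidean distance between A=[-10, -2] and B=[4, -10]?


d = √((-10-4)² + (-2+ 10)²)
  = √(196 + 64)
  = √260 = 16.1245

16.1245


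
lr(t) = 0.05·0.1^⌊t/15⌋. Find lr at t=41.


n_drops = ⌊41/15⌋ = 2
lr = 0.05·0.1^2 = 0.05·0.01 = 0.0005

0.0005


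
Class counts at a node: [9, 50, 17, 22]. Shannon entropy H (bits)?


Probabilities: [9/98, 50/98, 17/98, 22/98] ≈ [0.0918, 0.5102, 0.1735, 0.2245]
H = -((9/98)·log₂(9/98) + (50/98)·log₂(50/98) + (17/98)·log₂(17/98) + (22/98)·log₂(22/98))
  = 1.7339 bits

1.7339 bits


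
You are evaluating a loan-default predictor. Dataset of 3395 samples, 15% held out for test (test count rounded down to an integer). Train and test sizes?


Test = ⌊3395·15/100⌋ = 509
Train = 3395 - 509 = 2886

Train: 2886, Test: 509


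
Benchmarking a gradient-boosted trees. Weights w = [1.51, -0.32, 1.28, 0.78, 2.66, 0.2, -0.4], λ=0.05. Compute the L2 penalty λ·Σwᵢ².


‖w‖₂² = (1.51)² + (-0.32)² + (1.28)² + (0.78)² + (2.66)² + (0.2)² + (-0.4)²
     = 2.2801 + 0.1024 + 1.6384 + 0.6084 + 7.0756 + 0.04 + 0.16
     = 11.9049
λ·‖w‖₂² = 0.05·11.9049 = 0.595245

0.595245


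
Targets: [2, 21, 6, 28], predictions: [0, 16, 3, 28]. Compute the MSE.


Squared errors: (2-0)²=4, (21-16)²=25, (6-3)²=9, (28-28)²=0
Sum = 38
MSE = 38/4 = 19/2

19/2


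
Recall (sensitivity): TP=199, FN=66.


Recall = TP/(TP+FN)
= 199/(199+66)
= 199/265 = 75.09%

75.09%


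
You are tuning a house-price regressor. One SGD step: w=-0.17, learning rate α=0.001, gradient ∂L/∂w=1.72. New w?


w_new = w - α·∇
= -0.17 - 0.001·1.72
= -0.17 - 0.00172
= -0.17172

-0.17172


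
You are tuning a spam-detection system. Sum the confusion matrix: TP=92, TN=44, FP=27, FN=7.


Total = TP + TN + FP + FN
= 92 + 44 + 27 + 7
= 170
(Predicted positive: 119, predicted negative: 51)

170


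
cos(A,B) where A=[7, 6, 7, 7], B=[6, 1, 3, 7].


A·B = 7·6 + 6·1 + 7·3 + 7·7 = 118
‖A‖ = √183 = 13.5277, ‖B‖ = √95 = 9.7468
cos = 118/(√183·√95) = 118/√17385 = 0.8949

0.8949


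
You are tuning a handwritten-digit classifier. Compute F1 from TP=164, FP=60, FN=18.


Precision = 164/224 = 0.7321
Recall = 164/182 = 0.9011
F1 = 2·P·R/(P+R) = 2·TP/(2·TP+FP+FN) = 328/(328+60+18) = 328/406 = 0.8079

0.8079


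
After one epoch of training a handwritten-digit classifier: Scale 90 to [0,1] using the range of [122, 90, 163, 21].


min=21, max=163
(90-21)/(163-21) = 69/142 = 0.4859

0.4859


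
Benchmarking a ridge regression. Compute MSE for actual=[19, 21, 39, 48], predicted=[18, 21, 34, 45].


Squared errors: (19-18)²=1, (21-21)²=0, (39-34)²=25, (48-45)²=9
Sum = 35
MSE = 35/4 = 35/4

35/4


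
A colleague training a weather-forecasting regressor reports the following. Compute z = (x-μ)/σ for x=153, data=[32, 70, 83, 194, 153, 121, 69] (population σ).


μ = 103.1429, σ = 51.8113
z = (153 - 103.1429)/51.8113 = 0.9623

0.9623


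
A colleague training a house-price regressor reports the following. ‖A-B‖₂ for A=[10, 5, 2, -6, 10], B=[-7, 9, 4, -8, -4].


d = √((10+ 7)² + (5-9)² + (2-4)² + (-6+ 8)² + (10+ 4)²)
  = √(289 + 16 + 4 + 4 + 196)
  = √509 = 22.561

22.561


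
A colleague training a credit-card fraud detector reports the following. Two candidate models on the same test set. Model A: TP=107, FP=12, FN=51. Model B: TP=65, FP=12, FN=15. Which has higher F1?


Model A: P=107/119=0.8992, R=107/158=0.6772, F1=2PR/(P+R)=2TP/(2TP+FP+FN)=214/277=0.7726
Model B: P=65/77=0.8442, R=65/80=0.8125, F1=2PR/(P+R)=2TP/(2TP+FP+FN)=130/157=0.828
0.7726 < 0.828 → Model B

Model B


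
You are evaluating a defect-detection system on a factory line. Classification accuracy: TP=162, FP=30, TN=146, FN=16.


Accuracy = (TP+TN)/(TP+TN+FP+FN)
= (162+146)/(354)
= 308/354 = 87.01%

87.01%


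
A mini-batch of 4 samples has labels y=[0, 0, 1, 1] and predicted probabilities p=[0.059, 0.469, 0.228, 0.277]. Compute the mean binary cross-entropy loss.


L[0] = -ln(1-0.059) = -ln(0.941) = 0.0608
L[1] = -ln(1-0.469) = -ln(0.531) = 0.633
L[2] = -ln(0.228) = 1.4784
L[3] = -ln(0.277) = 1.2837
mean = (0.0608 + 0.633 + 1.4784 + 1.2837)/4 = 0.864

0.864


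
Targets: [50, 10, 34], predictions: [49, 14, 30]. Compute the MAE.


Absolute errors: |50-49|=1, |10-14|=4, |34-30|=4
Sum = 9
MAE = 9/3 = 3

3


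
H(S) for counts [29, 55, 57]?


Probabilities: [29/141, 55/141, 57/141] ≈ [0.2057, 0.3901, 0.4043]
H = -((29/141)·log₂(29/141) + (55/141)·log₂(55/141) + (57/141)·log₂(57/141))
  = 1.5273 bits

1.5273 bits


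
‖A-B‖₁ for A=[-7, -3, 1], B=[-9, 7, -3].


d = |-7+ 9| + |-3-7| + |1+ 3|
  = 2 + 10 + 4
  = 16

16


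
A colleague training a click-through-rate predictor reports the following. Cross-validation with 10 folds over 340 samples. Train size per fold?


Fold size = 340/10 = 34
Training per fold = 340 - 34 = 306

306


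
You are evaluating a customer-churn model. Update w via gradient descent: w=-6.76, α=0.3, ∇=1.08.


w_new = w - α·∇
= -6.76 - 0.3·1.08
= -6.76 - 0.324
= -7.084

-7.084


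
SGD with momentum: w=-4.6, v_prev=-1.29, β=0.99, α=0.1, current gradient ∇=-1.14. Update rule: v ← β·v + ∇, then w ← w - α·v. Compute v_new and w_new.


v_new = 0.99·-1.29 - 1.14 = -1.2771 - 1.14 = -2.4171
w_new = -4.6 - 0.1·-2.4171 = -4.6 + 0.24171 = -4.35829

v_new=-2.4171, w_new=-4.35829


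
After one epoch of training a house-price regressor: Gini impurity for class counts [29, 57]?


Probabilities: [29/86, 57/86] ≈ [0.3372, 0.6628]
Σpᵢ² = (841 + 3249)/86² = 4090/7396
Gini = 1 - Σpᵢ² = 1 - 4090/7396 = 0.447

0.447


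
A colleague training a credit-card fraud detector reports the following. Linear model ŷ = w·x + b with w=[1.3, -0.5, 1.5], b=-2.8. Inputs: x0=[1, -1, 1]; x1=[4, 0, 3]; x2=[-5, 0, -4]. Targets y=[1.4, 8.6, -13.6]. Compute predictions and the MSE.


ŷ0 = (1.3)·(1) + (-0.5)·(-1) + (1.5)·(1) - 2.8 = 0.5
ŷ1 = (1.3)·(4) + (-0.5)·(0) + (1.5)·(3) - 2.8 = 6.9
ŷ2 = (1.3)·(-5) + (-0.5)·(0) + (1.5)·(-4) - 2.8 = -15.3
errors² = [0.81, 2.89, 2.89]
MSE = 6.5900/3 = 2.1967

2.1967


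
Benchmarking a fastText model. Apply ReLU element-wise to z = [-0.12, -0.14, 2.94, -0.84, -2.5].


ReLU(-0.12) = max(0, -0.12) = 0.0
ReLU(-0.14) = max(0, -0.14) = 0.0
ReLU(2.94) = max(0, 2.94) = 2.94
ReLU(-0.84) = max(0, -0.84) = 0.0
ReLU(-2.5) = max(0, -2.5) = 0.0
result = [0.0, 0.0, 2.94, 0.0, 0.0]

[0.0, 0.0, 2.94, 0.0, 0.0]


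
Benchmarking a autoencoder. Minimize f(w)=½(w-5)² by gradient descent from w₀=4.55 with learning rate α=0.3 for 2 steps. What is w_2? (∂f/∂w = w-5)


step 1: grad = 4.55-5 = -0.45; w = 4.55 - 0.3·(-0.45) = 4.685
step 2: grad = 4.685-5 = -0.315; w = 4.685 - 0.3·(-0.315) = 4.7795

4.7795


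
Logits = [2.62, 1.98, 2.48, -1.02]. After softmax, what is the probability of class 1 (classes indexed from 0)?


Exponentials: e^2.62=13.7357, e^1.98=7.2427, e^2.48=11.9413, e^-1.02=0.3606
Sum = 33.2803
Softmax = [0.4127, 0.2176, 0.3588, 0.0108]
p[1] = 7.2427/33.2803 = 0.2176

0.2176


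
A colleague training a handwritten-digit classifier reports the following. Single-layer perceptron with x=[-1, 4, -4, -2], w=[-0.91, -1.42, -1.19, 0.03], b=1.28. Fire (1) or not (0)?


z = (-1)·(-0.91) + (4)·(-1.42) + (-4)·(-1.19) + (-2)·(0.03) + 1.28
  = 1.21
step(z) = 1 (z≥0)

1


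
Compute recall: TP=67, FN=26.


Recall = TP/(TP+FN)
= 67/(67+26)
= 67/93 = 72.04%

72.04%


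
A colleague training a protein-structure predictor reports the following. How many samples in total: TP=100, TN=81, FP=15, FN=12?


Total = TP + TN + FP + FN
= 100 + 81 + 15 + 12
= 208
(Predicted positive: 115, predicted negative: 93)

208


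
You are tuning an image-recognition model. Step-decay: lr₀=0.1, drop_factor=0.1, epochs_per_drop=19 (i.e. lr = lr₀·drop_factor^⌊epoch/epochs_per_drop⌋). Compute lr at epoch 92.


n_drops = ⌊92/19⌋ = 4
lr = 0.1·0.1^4 = 0.1·0.0001 = 0.00001

0.00001


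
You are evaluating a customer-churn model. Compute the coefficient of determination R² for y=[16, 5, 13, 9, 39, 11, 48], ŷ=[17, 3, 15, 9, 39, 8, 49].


ȳ = 20.1429
SS_res = Σ(y-ŷ)² = 19
SS_tot = Σ(y-ȳ)² = 1636.86
R² = 1 - SS_res/SS_tot = 1 - 0.0116 = 0.9884

0.9884


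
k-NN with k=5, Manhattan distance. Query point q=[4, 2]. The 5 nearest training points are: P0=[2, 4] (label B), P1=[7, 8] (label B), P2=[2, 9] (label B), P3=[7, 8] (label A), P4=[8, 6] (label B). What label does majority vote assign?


d(q,P0) = 4  (label B)
d(q,P1) = 9  (label B)
d(q,P2) = 9  (label B)
d(q,P3) = 9  (label A)
d(q,P4) = 8  (label B)
Votes: A=1, B=4
Majority → B

B


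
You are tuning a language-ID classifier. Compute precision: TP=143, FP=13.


Precision = TP/(TP+FP)
= 143/(143+13)
= 143/156 = 91.67%

91.67%


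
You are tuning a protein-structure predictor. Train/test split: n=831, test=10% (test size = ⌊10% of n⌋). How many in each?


Test = ⌊831·10/100⌋ = 83
Train = 831 - 83 = 748

Train: 748, Test: 83


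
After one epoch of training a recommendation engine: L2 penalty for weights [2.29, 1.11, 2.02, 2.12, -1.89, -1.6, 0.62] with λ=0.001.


‖w‖₂² = (2.29)² + (1.11)² + (2.02)² + (2.12)² + (-1.89)² + (-1.6)² + (0.62)²
     = 5.2441 + 1.2321 + 4.0804 + 4.4944 + 3.5721 + 2.56 + 0.3844
     = 21.5675
λ·‖w‖₂² = 0.001·21.5675 = 0.021567

0.021567


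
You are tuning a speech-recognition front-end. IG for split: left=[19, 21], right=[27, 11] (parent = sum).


Parent = [46, 32], H_parent = 0.9766
H_left = 0.9982 (n=40), H_right = 0.868 (n=38)
H_children = (40/78)·0.9982 + (38/78)·0.868 = 0.9348
IG = 0.9766 - 0.9348 = 0.0418

0.0418


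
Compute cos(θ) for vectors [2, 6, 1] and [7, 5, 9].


A·B = 2·7 + 6·5 + 1·9 = 53
‖A‖ = √41 = 6.4031, ‖B‖ = √155 = 12.4499
cos = 53/(√41·√155) = 53/√6355 = 0.6648

0.6648


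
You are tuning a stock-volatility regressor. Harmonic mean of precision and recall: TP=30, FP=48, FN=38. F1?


Precision = 30/78 = 0.3846
Recall = 30/68 = 0.4412
F1 = 2·P·R/(P+R) = 2·TP/(2·TP+FP+FN) = 60/(60+48+38) = 60/146 = 0.411

0.411


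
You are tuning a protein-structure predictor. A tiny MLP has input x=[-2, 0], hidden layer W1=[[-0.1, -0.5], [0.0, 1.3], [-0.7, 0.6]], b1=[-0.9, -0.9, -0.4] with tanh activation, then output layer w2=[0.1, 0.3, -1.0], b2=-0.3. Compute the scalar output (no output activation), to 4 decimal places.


z1[0] = (-0.1)·(-2) + (-0.5)·(0) - 0.9 = -0.7
z1[1] = (0.0)·(-2) + (1.3)·(0) - 0.9 = -0.9
z1[2] = (-0.7)·(-2) + (0.6)·(0) - 0.4 = 1.0
h = tanh(z1) = [-0.6044, -0.7163, 0.7616]
output = (0.1)·(-0.6044) + (0.3)·(-0.7163) + (-1.0)·(0.7616) - 0.3 = -1.3369

-1.3369


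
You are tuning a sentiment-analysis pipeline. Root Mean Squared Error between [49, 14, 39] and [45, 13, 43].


MSE = 33/3 = 11
RMSE = √(33/3) = 3.3166

3.3166


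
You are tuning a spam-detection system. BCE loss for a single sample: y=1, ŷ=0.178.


BCE = -[y·ln(p) + (1-y)·ln(1-p)]
= -1·ln(0.178) - 0
= -ln(0.178) = 1.726

1.726


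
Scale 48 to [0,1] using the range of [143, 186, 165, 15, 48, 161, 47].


min=15, max=186
(48-15)/(186-15) = 33/171 = 0.193

0.193


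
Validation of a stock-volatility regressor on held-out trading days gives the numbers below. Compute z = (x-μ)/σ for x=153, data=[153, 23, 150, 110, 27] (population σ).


μ = 92.6, σ = 57.2594
z = (153 - 92.6)/57.2594 = 1.0548

1.0548


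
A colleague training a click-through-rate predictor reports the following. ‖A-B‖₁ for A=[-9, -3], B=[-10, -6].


d = |-9+ 10| + |-3+ 6|
  = 1 + 3
  = 4

4


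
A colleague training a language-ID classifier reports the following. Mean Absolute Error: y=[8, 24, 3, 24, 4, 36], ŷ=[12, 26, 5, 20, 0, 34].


Absolute errors: |8-12|=4, |24-26|=2, |3-5|=2, |24-20|=4, |4-0|=4, |36-34|=2
Sum = 18
MAE = 18/6 = 3

3


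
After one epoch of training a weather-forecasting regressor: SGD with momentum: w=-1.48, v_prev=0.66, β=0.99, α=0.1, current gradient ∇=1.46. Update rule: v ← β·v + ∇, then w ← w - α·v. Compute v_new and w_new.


v_new = 0.99·0.66 + 1.46 = 0.6534 + 1.46 = 2.1134
w_new = -1.48 - 0.1·2.1134 = -1.48 - 0.21134 = -1.69134

v_new=2.1134, w_new=-1.69134


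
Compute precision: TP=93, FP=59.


Precision = TP/(TP+FP)
= 93/(93+59)
= 93/152 = 61.18%

61.18%


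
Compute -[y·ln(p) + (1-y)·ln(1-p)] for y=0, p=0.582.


BCE = -[y·ln(p) + (1-y)·ln(1-p)]
= -0 - 1·ln(1-0.582)
= -ln(0.418) = 0.8723

0.8723


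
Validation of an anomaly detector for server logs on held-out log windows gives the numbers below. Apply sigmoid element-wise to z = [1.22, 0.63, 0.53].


σ(1.22) = 1/(1+e^-1.22) = 0.7721
σ(0.63) = 1/(1+e^-0.63) = 0.6525
σ(0.53) = 1/(1+e^-0.53) = 0.6295
result = [0.7721, 0.6525, 0.6295]

[0.7721, 0.6525, 0.6295]


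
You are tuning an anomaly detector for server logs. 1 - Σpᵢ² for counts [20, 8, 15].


Probabilities: [20/43, 8/43, 15/43] ≈ [0.4651, 0.186, 0.3488]
Σpᵢ² = (400 + 64 + 225)/43² = 689/1849
Gini = 1 - Σpᵢ² = 1 - 689/1849 = 0.6274

0.6274


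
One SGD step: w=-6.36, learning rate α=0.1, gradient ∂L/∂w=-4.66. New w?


w_new = w - α·∇
= -6.36 - 0.1·-4.66
= -6.36 + 0.466
= -5.894

-5.894


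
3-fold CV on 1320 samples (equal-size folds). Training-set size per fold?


Fold size = 1320/3 = 440
Training per fold = 1320 - 440 = 880

880


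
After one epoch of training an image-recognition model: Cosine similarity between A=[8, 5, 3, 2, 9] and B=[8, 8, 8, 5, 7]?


A·B = 8·8 + 5·8 + 3·8 + 2·5 + 9·7 = 201
‖A‖ = √183 = 13.5277, ‖B‖ = √266 = 16.3095
cos = 201/(√183·√266) = 201/√48678 = 0.911

0.911


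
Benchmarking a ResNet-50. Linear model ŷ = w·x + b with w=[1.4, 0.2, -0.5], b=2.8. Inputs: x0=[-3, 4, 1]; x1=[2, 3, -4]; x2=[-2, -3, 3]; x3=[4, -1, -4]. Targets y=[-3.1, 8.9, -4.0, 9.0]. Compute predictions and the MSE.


ŷ0 = (1.4)·(-3) + (0.2)·(4) + (-0.5)·(1) + 2.8 = -1.1
ŷ1 = (1.4)·(2) + (0.2)·(3) + (-0.5)·(-4) + 2.8 = 8.2
ŷ2 = (1.4)·(-2) + (0.2)·(-3) + (-0.5)·(3) + 2.8 = -2.1
ŷ3 = (1.4)·(4) + (0.2)·(-1) + (-0.5)·(-4) + 2.8 = 10.2
errors² = [4.0, 0.49, 3.61, 1.44]
MSE = 9.5400/4 = 2.385

2.385


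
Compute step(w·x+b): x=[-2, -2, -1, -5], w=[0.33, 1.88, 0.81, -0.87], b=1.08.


z = (-2)·(0.33) + (-2)·(1.88) + (-1)·(0.81) + (-5)·(-0.87) + 1.08
  = 0.2
step(z) = 1 (z≥0)

1


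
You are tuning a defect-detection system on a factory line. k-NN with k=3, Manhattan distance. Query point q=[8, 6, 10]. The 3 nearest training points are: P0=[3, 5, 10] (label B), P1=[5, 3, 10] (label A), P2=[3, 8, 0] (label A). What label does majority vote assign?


d(q,P0) = 6  (label B)
d(q,P1) = 6  (label A)
d(q,P2) = 17  (label A)
Votes: A=2, B=1
Majority → A

A


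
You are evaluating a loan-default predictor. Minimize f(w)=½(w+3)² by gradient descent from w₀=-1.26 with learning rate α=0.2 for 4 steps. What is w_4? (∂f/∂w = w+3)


step 1: grad = -1.26+3 = 1.74; w = -1.26 - 0.2·(1.74) = -1.608
step 2: grad = -1.608+3 = 1.392; w = -1.608 - 0.2·(1.392) = -1.8864
step 3: grad = -1.8864+3 = 1.1136; w = -1.8864 - 0.2·(1.1136) = -2.10912
step 4: grad = -2.10912+3 = 0.89088; w = -2.10912 - 0.2·(0.89088) = -2.287296

-2.287296


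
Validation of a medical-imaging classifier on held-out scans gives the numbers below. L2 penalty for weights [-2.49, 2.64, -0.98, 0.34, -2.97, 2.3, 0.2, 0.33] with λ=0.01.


‖w‖₂² = (-2.49)² + (2.64)² + (-0.98)² + (0.34)² + (-2.97)² + (2.3)² + (0.2)² + (0.33)²
     = 6.2001 + 6.9696 + 0.9604 + 0.1156 + 8.8209 + 5.29 + 0.04 + 0.1089
     = 28.5055
λ·‖w‖₂² = 0.01·28.5055 = 0.285055

0.285055
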